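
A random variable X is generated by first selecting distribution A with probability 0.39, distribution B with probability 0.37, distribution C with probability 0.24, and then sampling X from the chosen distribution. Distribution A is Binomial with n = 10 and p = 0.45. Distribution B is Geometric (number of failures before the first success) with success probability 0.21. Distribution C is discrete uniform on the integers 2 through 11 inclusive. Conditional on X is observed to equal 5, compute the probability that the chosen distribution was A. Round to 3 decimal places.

0.656

Likelihoods P(X=5 | ·): A: 0.234033; B: 0.0646182; C: 0.1.
Posterior ∝ prior × likelihood. Numerator for A: 0.39·0.234033 = 0.0912728.
Normalizing constant: 0.39·0.234033 + 0.37·0.0646182 + 0.24·0.1 = 0.139181.
P(A | observation) = 0.0912728 / 0.139181 = 0.655782.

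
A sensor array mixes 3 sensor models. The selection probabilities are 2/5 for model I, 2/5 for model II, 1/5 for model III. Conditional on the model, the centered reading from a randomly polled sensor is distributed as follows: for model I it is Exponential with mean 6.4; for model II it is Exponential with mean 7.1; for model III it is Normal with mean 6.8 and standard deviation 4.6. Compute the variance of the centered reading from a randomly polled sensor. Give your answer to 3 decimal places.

40.878

Per component, I: μ=6.4, E[X²]=81.92; II: μ=7.1, E[X²]=100.82; III: μ=6.8, E[X²]=67.4.
E[X] = 0.4·6.4 + 0.4·7.1 + 0.2·6.8 = 6.76.
E[X²] = 0.4·81.92 + 0.4·100.82 + 0.2·67.4 = 86.576.
Var(X) = E[X²] − (E[X])² = 86.576 − 45.6976 = 40.8784.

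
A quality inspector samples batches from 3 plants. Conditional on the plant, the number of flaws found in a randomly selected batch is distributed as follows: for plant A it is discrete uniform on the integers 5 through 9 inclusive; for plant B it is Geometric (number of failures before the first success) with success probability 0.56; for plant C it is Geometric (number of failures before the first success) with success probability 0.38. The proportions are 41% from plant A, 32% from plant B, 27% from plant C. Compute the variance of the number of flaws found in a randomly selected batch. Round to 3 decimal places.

Per component, A: μ=7, E[X²]=51; B: μ=0.785714, E[X²]=2.02041; C: μ=1.63158, E[X²]=6.95568.
E[X] = 0.41·7 + 0.32·0.785714 + 0.27·1.63158 = 3.56195.
E[X²] = 0.41·51 + 0.32·2.02041 + 0.27·6.95568 = 23.4346.
Var(X) = E[X²] − (E[X])² = 23.4346 − 12.6875 = 10.747.

10.747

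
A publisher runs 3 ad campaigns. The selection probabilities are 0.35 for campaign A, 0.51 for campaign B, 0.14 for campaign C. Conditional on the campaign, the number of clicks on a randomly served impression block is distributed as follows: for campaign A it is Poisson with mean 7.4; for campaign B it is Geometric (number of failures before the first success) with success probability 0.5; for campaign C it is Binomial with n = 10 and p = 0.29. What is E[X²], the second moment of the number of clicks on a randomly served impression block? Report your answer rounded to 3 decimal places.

For each component E[X²] = Var + (mean)², giving A: 62.16; B: 3; C: 10.469.
Overall E[X²] = 0.35·62.16 + 0.51·3 + 0.14·10.469 = 24.7517.

24.752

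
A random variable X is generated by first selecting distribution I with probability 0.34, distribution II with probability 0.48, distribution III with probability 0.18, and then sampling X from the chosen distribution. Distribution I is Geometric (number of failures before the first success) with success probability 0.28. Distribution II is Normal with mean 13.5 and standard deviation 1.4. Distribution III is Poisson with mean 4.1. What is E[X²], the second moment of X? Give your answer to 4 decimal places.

97.5552

For each component E[X²] = Var + (mean)², giving I: 15.7959; II: 184.21; III: 20.91.
Overall E[X²] = 0.34·15.7959 + 0.48·184.21 + 0.18·20.91 = 97.5552.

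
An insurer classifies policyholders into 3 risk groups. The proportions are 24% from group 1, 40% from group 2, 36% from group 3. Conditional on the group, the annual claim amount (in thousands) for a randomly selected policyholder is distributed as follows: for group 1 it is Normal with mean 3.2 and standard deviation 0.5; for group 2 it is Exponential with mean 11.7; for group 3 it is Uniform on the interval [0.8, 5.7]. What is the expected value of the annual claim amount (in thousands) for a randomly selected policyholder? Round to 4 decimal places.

Component means — 1: 3.2; 2: 11.7; 3: 3.25.
E[X] = 0.24·3.2 + 0.4·11.7 + 0.36·3.25 = 6.618.

6.6180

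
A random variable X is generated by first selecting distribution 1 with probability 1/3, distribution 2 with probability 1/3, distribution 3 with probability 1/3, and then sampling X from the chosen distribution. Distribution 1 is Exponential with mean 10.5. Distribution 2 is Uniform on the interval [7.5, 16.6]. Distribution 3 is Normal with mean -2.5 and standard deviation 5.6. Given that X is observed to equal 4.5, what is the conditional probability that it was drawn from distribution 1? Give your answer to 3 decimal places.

Likelihoods f(4.5 | ·): 1: 0.0620418; 2: 0; 3: 0.0326159.
Posterior ∝ prior × likelihood. Numerator for 1: 0.333333·0.0620418 = 0.0206806.
Normalizing constant: 0.333333·0.0620418 + 0.333333·0 + 0.333333·0.0326159 = 0.0315526.
P(1 | observation) = 0.0206806 / 0.0315526 = 0.655433.

0.655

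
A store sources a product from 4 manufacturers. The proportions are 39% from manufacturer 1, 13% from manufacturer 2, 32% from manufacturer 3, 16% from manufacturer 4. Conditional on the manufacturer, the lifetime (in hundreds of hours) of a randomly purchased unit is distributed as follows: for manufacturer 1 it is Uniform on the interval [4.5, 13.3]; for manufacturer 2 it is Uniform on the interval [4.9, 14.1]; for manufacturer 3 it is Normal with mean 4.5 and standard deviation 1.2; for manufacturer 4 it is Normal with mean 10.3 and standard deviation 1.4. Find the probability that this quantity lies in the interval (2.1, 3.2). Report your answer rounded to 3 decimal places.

Conditional on each manufacturer, P(2.1 < X < 3.2): 1: 0; 2: 0; 3: 0.11658; 4: 1.95066e-07.
By total probability, P(2.1 < X < 3.2) = 0.39·0 + 0.13·0 + 0.32·0.11658 + 0.16·1.95066e-07 = 0.0373057.

0.037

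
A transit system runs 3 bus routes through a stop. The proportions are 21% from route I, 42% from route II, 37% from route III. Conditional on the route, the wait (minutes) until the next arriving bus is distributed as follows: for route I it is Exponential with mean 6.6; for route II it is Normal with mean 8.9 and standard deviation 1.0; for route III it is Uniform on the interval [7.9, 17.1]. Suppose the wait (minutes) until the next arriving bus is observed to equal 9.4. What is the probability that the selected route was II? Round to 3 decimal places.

Likelihoods f(9.4 | ·): I: 0.0364683; II: 0.352065; III: 0.108696.
Posterior ∝ prior × likelihood. Numerator for II: 0.42·0.352065 = 0.147867.
Normalizing constant: 0.21·0.0364683 + 0.42·0.352065 + 0.37·0.108696 = 0.195743.
P(II | observation) = 0.147867 / 0.195743 = 0.755416.

0.755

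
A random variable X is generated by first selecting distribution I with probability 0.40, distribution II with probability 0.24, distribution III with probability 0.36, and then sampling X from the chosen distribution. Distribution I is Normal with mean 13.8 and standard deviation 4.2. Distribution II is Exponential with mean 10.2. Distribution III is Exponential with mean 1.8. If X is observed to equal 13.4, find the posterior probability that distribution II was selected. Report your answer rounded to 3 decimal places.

Likelihoods f(13.4 | ·): I: 0.0945565; II: 0.0263546; III: 0.000324823.
Posterior ∝ prior × likelihood. Numerator for II: 0.24·0.0263546 = 0.0063251.
Normalizing constant: 0.4·0.0945565 + 0.24·0.0263546 + 0.36·0.000324823 = 0.0442646.
P(II | observation) = 0.0063251 / 0.0442646 = 0.142893.

0.143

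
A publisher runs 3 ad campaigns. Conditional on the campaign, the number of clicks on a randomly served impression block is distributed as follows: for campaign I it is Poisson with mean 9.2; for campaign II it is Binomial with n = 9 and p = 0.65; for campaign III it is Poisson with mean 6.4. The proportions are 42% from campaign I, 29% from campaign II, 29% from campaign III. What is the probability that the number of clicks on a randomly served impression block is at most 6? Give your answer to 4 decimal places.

Conditional on each campaign, P(X ≤ 6): I: 0.189165; II: 0.662727; III: 0.542329.
By total probability, P(X ≤ 6) = 0.42·0.189165 + 0.29·0.662727 + 0.29·0.542329 = 0.428916.

0.4289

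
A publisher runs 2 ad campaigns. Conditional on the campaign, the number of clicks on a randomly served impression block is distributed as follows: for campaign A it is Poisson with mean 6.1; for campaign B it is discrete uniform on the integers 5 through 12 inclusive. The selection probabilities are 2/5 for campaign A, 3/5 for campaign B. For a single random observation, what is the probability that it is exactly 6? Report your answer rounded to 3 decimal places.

Conditional on each campaign, P(X = 6): A: 0.160491; B: 0.125.
By total probability, P(X = 6) = 0.4·0.160491 + 0.6·0.125 = 0.139196.

0.139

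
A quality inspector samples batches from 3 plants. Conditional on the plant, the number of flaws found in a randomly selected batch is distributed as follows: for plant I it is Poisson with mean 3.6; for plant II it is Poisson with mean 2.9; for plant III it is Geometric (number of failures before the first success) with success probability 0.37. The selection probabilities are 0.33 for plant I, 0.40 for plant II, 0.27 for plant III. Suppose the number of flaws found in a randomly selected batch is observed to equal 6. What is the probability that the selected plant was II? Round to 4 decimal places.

Likelihoods P(X=6 | ·): I: 0.0826081; II: 0.0454571; III: 0.0231337.
Posterior ∝ prior × likelihood. Numerator for II: 0.4·0.0454571 = 0.0181828.
Normalizing constant: 0.33·0.0826081 + 0.4·0.0454571 + 0.27·0.0231337 = 0.0516896.
P(II | observation) = 0.0181828 / 0.0516896 = 0.35177.

0.3518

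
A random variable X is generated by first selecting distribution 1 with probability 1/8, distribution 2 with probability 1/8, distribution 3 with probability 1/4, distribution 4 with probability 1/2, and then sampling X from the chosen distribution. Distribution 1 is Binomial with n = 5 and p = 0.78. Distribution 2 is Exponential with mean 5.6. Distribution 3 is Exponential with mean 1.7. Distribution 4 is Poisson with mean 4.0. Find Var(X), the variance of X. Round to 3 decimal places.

8.243

Per component, 1: μ=3.9, E[X²]=16.068; 2: μ=5.6, E[X²]=62.72; 3: μ=1.7, E[X²]=5.78; 4: μ=4, E[X²]=20.
E[X] = 0.125·3.9 + 0.125·5.6 + 0.25·1.7 + 0.5·4 = 3.6125.
E[X²] = 0.125·16.068 + 0.125·62.72 + 0.25·5.78 + 0.5·20 = 21.2935.
Var(X) = E[X²] − (E[X])² = 21.2935 − 13.0502 = 8.24334.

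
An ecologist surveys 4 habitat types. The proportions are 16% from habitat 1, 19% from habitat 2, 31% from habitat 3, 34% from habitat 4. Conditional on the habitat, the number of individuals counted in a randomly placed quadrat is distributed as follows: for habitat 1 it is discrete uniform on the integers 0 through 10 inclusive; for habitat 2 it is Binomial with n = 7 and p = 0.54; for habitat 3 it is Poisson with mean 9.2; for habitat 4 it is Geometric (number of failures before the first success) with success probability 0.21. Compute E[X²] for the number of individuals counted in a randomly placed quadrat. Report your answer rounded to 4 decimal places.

48.6379

For each component E[X²] = Var + (mean)², giving 1: 35; 2: 16.0272; 3: 93.84; 4: 32.0658.
Overall E[X²] = 0.16·35 + 0.19·16.0272 + 0.31·93.84 + 0.34·32.0658 = 48.6379.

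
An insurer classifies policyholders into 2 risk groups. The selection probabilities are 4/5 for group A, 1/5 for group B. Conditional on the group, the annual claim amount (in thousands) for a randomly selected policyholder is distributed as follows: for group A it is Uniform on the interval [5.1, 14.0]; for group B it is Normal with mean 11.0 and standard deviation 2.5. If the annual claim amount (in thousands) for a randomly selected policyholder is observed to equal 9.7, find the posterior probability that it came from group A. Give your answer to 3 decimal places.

Likelihoods f(9.7 | ·): A: 0.11236; B: 0.139397.
Posterior ∝ prior × likelihood. Numerator for A: 0.8·0.11236 = 0.0898876.
Normalizing constant: 0.8·0.11236 + 0.2·0.139397 = 0.117767.
P(A | observation) = 0.0898876 / 0.117767 = 0.763267.

0.763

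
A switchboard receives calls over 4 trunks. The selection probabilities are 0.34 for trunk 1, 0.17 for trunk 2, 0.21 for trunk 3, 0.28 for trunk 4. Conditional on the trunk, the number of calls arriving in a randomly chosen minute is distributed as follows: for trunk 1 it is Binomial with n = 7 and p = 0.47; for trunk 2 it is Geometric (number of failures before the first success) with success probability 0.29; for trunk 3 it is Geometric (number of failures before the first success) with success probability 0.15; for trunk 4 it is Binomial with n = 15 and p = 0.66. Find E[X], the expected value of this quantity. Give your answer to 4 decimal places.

Component means — 1: 3.29; 2: 2.44828; 3: 5.66667; 4: 9.9.
E[X] = 0.34·3.29 + 0.17·2.44828 + 0.21·5.66667 + 0.28·9.9 = 5.49681.

5.4968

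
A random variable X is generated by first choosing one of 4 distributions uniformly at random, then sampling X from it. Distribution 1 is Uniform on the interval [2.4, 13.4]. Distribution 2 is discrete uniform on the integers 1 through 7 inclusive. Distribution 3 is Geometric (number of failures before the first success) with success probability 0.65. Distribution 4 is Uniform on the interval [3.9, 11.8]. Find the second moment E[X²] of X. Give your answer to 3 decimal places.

40.109

For each component E[X²] = Var + (mean)², giving 1: 72.4933; 2: 20; 3: 1.11834; 4: 66.8233.
Overall E[X²] = 0.25·72.4933 + 0.25·20 + 0.25·1.11834 + 0.25·66.8233 = 40.1088.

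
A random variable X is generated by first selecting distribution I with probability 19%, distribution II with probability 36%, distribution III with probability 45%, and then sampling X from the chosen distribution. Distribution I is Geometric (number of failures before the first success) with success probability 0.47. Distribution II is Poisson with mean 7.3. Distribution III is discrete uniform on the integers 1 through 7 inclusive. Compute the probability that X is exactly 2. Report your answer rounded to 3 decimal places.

Conditional on each component, P(X = 2): I: 0.132023; II: 0.0179997; III: 0.142857.
By total probability, P(X = 2) = 0.19·0.132023 + 0.36·0.0179997 + 0.45·0.142857 = 0.09585.

0.096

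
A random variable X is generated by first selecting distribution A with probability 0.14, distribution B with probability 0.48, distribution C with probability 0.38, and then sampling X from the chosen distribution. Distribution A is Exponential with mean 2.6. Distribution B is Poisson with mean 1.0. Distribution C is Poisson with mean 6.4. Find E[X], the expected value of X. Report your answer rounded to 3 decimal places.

Component means — A: 2.6; B: 1; C: 6.4.
E[X] = 0.14·2.6 + 0.48·1 + 0.38·6.4 = 3.276.

3.276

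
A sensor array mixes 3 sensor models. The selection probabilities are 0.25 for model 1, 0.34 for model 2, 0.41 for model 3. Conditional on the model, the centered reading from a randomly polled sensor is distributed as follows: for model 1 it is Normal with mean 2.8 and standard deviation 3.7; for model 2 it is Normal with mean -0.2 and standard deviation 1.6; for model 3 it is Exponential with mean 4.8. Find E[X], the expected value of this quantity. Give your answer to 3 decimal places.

2.600

Component means — 1: 2.8; 2: -0.2; 3: 4.8.
E[X] = 0.25·2.8 + 0.34·-0.2 + 0.41·4.8 = 2.6.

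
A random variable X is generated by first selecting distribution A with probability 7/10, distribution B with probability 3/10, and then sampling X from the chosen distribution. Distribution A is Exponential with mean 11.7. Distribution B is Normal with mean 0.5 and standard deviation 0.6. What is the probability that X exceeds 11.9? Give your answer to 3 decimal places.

0.253

Conditional on each component, P(X > 11.9): A: 0.361644; B: 0.
By total probability, P(X > 11.9) = 0.7·0.361644 + 0.3·0 = 0.253151.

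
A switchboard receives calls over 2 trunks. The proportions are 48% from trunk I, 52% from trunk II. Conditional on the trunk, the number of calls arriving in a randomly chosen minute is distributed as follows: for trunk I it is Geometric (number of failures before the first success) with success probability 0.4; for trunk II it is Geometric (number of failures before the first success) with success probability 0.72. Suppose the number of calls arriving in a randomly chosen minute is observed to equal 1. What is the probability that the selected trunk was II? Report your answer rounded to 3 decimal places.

Likelihoods P(X=1 | ·): I: 0.24; II: 0.2016.
Posterior ∝ prior × likelihood. Numerator for II: 0.52·0.2016 = 0.104832.
Normalizing constant: 0.48·0.24 + 0.52·0.2016 = 0.220032.
P(II | observation) = 0.104832 / 0.220032 = 0.47644.

0.476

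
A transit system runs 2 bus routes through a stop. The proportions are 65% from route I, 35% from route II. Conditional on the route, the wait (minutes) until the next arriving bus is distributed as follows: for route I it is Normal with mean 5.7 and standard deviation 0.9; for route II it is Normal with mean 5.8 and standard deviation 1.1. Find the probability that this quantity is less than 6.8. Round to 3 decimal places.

0.864

Conditional on each route, P(X < 6.8): I: 0.889188; II: 0.818349.
By total probability, P(X < 6.8) = 0.65·0.889188 + 0.35·0.818349 = 0.864394.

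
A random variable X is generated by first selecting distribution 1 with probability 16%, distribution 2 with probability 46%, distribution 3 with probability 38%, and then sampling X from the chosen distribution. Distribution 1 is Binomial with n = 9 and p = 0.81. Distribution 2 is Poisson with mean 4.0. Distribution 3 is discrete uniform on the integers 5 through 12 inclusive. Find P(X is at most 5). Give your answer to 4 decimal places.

Conditional on each component, P(X ≤ 5): 1: 0.0730086; 2: 0.78513; 3: 0.125.
By total probability, P(X ≤ 5) = 0.16·0.0730086 + 0.46·0.78513 + 0.38·0.125 = 0.420341.

0.4203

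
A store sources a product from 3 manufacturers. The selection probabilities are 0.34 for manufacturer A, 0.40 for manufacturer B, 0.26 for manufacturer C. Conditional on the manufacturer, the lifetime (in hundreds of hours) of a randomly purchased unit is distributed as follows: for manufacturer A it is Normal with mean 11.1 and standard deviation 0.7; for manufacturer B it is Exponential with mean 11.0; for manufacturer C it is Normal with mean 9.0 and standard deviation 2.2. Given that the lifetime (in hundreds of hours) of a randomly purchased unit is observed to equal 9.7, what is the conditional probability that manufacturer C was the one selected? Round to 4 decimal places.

Likelihoods f(9.7 | ·): A: 0.07713; B: 0.037639; C: 0.172387.
Posterior ∝ prior × likelihood. Numerator for C: 0.26·0.172387 = 0.0448205.
Normalizing constant: 0.34·0.07713 + 0.4·0.037639 + 0.26·0.172387 = 0.0861003.
P(C | observation) = 0.0448205 / 0.0861003 = 0.520562.

0.5206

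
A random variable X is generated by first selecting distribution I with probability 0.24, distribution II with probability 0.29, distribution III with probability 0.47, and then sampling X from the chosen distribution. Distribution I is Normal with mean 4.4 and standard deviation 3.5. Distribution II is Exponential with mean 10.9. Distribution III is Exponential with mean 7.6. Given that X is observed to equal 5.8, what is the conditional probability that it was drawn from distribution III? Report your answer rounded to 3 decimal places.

Likelihoods f(5.8 | ·): I: 0.10522; II: 0.0538866; III: 0.061341.
Posterior ∝ prior × likelihood. Numerator for III: 0.47·0.061341 = 0.0288303.
Normalizing constant: 0.24·0.10522 + 0.29·0.0538866 + 0.47·0.061341 = 0.0697102.
P(III | observation) = 0.0288303 / 0.0697102 = 0.413573.

0.414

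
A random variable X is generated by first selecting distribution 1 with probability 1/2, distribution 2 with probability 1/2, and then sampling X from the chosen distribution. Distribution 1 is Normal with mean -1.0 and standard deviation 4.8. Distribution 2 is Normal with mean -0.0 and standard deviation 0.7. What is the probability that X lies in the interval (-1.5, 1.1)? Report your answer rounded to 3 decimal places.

0.568

Conditional on each component, P(-1.5 < X < 1.1): 1: 0.210607; 2: 0.925896.
By total probability, P(-1.5 < X < 1.1) = 0.5·0.210607 + 0.5·0.925896 = 0.568252.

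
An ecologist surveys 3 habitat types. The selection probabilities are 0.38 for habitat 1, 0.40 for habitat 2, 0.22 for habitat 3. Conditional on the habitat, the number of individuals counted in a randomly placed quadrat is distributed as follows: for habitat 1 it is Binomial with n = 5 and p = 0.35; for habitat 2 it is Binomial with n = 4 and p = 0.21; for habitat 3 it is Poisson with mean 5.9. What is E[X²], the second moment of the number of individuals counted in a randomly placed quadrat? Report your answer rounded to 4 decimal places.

11.0999

For each component E[X²] = Var + (mean)², giving 1: 4.2; 2: 1.3692; 3: 40.71.
Overall E[X²] = 0.38·4.2 + 0.4·1.3692 + 0.22·40.71 = 11.0999.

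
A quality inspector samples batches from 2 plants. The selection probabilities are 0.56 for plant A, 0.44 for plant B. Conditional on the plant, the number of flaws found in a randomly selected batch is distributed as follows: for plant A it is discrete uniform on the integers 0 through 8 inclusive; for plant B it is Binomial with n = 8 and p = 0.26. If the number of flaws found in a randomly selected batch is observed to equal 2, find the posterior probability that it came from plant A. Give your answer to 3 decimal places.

Likelihoods P(X=2 | ·): A: 0.111111; B: 0.31081.
Posterior ∝ prior × likelihood. Numerator for A: 0.56·0.111111 = 0.0622222.
Normalizing constant: 0.56·0.111111 + 0.44·0.31081 = 0.198979.
P(A | observation) = 0.0622222 / 0.198979 = 0.312708.

0.313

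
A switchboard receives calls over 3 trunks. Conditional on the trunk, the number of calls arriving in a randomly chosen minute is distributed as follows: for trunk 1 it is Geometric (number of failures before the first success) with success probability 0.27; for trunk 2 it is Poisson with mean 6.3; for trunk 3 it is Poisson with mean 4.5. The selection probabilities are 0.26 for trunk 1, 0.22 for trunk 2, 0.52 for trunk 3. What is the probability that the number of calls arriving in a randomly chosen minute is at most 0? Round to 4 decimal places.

Conditional on each trunk, P(X ≤ 0): 1: 0.27; 2: 0.0018363; 3: 0.011109.
By total probability, P(X ≤ 0) = 0.26·0.27 + 0.22·0.0018363 + 0.52·0.011109 = 0.0763807.

0.0764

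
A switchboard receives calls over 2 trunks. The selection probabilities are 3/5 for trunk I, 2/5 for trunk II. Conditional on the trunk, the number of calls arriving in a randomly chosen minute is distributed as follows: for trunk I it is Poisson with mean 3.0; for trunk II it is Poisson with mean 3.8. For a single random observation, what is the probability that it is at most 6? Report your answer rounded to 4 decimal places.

0.9435

Conditional on each trunk, P(X ≤ 6): I: 0.966491; II: 0.909108.
By total probability, P(X ≤ 6) = 0.6·0.966491 + 0.4·0.909108 = 0.943538.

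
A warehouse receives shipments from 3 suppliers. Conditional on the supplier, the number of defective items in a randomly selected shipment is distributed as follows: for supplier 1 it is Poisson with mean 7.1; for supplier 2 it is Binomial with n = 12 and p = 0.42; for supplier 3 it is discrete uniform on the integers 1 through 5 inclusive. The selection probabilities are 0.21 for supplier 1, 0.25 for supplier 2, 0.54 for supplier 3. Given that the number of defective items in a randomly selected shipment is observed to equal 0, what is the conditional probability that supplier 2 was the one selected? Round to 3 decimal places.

Likelihoods P(X=0 | ·): 1: 0.000825105; 2: 0.00144923; 3: 0.
Posterior ∝ prior × likelihood. Numerator for 2: 0.25·0.00144923 = 0.000362306.
Normalizing constant: 0.21·0.000825105 + 0.25·0.00144923 + 0.54·0 = 0.000535578.
P(2 | observation) = 0.000362306 / 0.000535578 = 0.676477.

0.676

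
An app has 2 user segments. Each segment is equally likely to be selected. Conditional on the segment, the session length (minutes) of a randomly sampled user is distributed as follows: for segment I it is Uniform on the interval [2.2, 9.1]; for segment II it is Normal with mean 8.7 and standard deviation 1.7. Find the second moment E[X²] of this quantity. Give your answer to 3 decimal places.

For each component E[X²] = Var + (mean)², giving I: 35.89; II: 78.58.
Overall E[X²] = 0.5·35.89 + 0.5·78.58 = 57.235.

57.235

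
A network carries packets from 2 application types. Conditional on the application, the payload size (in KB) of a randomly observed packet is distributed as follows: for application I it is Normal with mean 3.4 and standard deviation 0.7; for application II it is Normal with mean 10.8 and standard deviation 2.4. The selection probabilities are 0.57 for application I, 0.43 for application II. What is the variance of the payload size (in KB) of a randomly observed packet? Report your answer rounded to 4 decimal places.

16.1778

Per component, I: μ=3.4, E[X²]=12.05; II: μ=10.8, E[X²]=122.4.
E[X] = 0.57·3.4 + 0.43·10.8 = 6.582.
E[X²] = 0.57·12.05 + 0.43·122.4 = 59.5005.
Var(X) = E[X²] − (E[X])² = 59.5005 − 43.3227 = 16.1778.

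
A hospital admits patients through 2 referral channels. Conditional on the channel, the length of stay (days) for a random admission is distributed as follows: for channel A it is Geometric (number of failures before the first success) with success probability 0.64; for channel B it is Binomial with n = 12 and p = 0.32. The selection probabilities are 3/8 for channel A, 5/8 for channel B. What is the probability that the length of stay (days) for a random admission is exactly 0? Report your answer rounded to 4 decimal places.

Conditional on each channel, P(X = 0): A: 0.64; B: 0.00977478.
By total probability, P(X = 0) = 0.375·0.64 + 0.625·0.00977478 = 0.246109.

0.2461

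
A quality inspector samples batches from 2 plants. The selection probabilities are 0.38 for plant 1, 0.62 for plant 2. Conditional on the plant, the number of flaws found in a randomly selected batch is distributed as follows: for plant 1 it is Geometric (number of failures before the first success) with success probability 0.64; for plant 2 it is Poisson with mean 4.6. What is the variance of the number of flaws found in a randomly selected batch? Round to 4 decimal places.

Per component, 1: μ=0.5625, E[X²]=1.19531; 2: μ=4.6, E[X²]=25.76.
E[X] = 0.38·0.5625 + 0.62·4.6 = 3.06575.
E[X²] = 0.38·1.19531 + 0.62·25.76 = 16.4254.
Var(X) = E[X²] − (E[X])² = 16.4254 − 9.39882 = 7.0266.

7.0266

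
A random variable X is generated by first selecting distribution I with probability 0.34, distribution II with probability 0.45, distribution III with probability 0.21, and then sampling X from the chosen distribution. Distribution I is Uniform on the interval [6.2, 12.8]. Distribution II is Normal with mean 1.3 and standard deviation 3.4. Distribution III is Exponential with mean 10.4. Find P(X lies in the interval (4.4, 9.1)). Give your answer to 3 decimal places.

0.276

Conditional on each component, P(4.4 < X < 9.1): I: 0.439394; II: 0.170054; III: 0.238166.
By total probability, P(4.4 < X < 9.1) = 0.34·0.439394 + 0.45·0.170054 + 0.21·0.238166 = 0.275933.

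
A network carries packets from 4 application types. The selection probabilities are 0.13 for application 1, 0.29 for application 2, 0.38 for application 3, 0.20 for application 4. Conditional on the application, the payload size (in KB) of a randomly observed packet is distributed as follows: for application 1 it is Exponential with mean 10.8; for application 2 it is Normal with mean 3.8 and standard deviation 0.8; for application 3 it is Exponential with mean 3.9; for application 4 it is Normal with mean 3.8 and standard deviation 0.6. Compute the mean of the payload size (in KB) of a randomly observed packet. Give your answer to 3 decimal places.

Component means — 1: 10.8; 2: 3.8; 3: 3.9; 4: 3.8.
E[X] = 0.13·10.8 + 0.29·3.8 + 0.38·3.9 + 0.2·3.8 = 4.748.

4.748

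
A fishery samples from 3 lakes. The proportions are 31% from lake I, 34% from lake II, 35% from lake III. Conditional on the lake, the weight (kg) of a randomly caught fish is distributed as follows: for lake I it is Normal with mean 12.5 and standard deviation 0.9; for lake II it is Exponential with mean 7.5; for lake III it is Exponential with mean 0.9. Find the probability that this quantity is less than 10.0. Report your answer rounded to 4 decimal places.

0.6012

Conditional on each lake, P(X < 10.0): I: 0.0027366; II: 0.736403; III: 0.999985.
By total probability, P(X < 10.0) = 0.31·0.0027366 + 0.34·0.736403 + 0.35·0.999985 = 0.60122.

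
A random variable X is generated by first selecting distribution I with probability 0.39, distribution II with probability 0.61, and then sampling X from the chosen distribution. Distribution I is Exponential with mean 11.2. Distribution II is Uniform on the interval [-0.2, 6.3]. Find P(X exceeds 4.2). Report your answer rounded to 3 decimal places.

Conditional on each component, P(X > 4.2): I: 0.687289; II: 0.323077.
By total probability, P(X > 4.2) = 0.39·0.687289 + 0.61·0.323077 = 0.46512.

0.465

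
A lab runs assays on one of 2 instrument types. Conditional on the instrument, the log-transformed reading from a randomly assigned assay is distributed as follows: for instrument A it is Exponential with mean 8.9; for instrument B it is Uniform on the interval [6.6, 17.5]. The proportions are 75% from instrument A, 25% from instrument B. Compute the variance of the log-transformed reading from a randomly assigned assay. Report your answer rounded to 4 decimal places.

Per component, A: μ=8.9, E[X²]=158.42; B: μ=12.05, E[X²]=155.103.
E[X] = 0.75·8.9 + 0.25·12.05 = 9.6875.
E[X²] = 0.75·158.42 + 0.25·155.103 = 157.591.
Var(X) = E[X²] − (E[X])² = 157.591 − 93.8477 = 63.7432.

63.7432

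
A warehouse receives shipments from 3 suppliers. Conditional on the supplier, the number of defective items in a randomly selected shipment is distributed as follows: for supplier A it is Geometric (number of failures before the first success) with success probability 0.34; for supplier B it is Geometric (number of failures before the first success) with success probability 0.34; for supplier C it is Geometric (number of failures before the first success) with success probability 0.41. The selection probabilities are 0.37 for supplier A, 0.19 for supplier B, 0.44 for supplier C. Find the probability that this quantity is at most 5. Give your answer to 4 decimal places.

0.9352

Conditional on each supplier, P(X ≤ 5): A: 0.917346; B: 0.917346; C: 0.957819.
By total probability, P(X ≤ 5) = 0.37·0.917346 + 0.19·0.917346 + 0.44·0.957819 = 0.935154.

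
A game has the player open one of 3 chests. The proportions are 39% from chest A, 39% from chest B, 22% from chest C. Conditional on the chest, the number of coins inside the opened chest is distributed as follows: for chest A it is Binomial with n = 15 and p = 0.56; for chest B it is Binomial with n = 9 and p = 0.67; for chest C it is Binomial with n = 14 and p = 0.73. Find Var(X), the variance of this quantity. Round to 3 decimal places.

Per component, A: μ=8.4, E[X²]=74.256; B: μ=6.03, E[X²]=38.3508; C: μ=10.22, E[X²]=107.208.
E[X] = 0.39·8.4 + 0.39·6.03 + 0.22·10.22 = 7.8761.
E[X²] = 0.39·74.256 + 0.39·38.3508 + 0.22·107.208 = 67.5024.
Var(X) = E[X²] − (E[X])² = 67.5024 − 62.033 = 5.46942.

5.469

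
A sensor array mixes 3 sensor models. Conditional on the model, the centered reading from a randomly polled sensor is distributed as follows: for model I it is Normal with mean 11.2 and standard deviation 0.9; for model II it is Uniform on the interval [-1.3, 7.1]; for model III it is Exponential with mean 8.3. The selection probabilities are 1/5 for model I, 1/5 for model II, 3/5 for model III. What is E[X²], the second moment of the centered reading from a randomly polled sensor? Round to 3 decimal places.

110.776

For each component E[X²] = Var + (mean)², giving I: 126.25; II: 14.29; III: 137.78.
Overall E[X²] = 0.2·126.25 + 0.2·14.29 + 0.6·137.78 = 110.776.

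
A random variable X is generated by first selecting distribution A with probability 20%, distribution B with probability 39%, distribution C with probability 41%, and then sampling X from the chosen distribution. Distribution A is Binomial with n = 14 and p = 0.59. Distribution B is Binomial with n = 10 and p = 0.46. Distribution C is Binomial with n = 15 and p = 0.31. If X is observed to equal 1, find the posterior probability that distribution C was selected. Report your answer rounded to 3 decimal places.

0.601

Likelihoods P(X=1 | ·): A: 7.64135e-05; B: 0.0179598; C: 0.0257834.
Posterior ∝ prior × likelihood. Numerator for C: 0.41·0.0257834 = 0.0105712.
Normalizing constant: 0.2·7.64135e-05 + 0.39·0.0179598 + 0.41·0.0257834 = 0.0175908.
P(C | observation) = 0.0105712 / 0.0175908 = 0.60095.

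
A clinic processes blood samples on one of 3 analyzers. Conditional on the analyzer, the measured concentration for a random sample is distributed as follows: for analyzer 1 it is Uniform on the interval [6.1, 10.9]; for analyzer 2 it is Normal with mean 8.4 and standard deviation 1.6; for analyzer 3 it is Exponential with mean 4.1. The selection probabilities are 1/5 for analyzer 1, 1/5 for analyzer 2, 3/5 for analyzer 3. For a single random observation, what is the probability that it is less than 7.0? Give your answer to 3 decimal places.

0.567

Conditional on each analyzer, P(X < 7.0): 1: 0.1875; 2: 0.190787; 3: 0.818648.
By total probability, P(X < 7.0) = 0.2·0.1875 + 0.2·0.190787 + 0.6·0.818648 = 0.566846.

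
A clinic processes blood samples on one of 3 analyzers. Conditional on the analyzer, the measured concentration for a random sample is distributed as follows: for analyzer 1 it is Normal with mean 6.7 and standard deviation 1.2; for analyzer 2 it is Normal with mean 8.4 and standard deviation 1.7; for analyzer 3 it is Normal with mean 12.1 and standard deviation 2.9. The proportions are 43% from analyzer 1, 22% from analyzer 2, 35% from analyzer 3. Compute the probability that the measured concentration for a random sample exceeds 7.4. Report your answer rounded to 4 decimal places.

0.6107

Conditional on each analyzer, P(X > 7.4): 1: 0.279834; 2: 0.721813; 3: 0.947458.
By total probability, P(X > 7.4) = 0.43·0.279834 + 0.22·0.721813 + 0.35·0.947458 = 0.610738.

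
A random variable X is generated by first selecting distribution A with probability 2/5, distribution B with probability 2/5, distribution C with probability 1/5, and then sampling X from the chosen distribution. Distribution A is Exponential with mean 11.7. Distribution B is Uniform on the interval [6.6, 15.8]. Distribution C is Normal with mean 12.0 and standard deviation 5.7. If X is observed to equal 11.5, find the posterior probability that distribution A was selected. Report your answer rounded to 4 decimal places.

0.1822

Likelihoods f(11.5 | ·): A: 0.0319848; B: 0.108696; C: 0.0697211.
Posterior ∝ prior × likelihood. Numerator for A: 0.4·0.0319848 = 0.0127939.
Normalizing constant: 0.4·0.0319848 + 0.4·0.108696 + 0.2·0.0697211 = 0.0702164.
P(A | observation) = 0.0127939 / 0.0702164 = 0.182207.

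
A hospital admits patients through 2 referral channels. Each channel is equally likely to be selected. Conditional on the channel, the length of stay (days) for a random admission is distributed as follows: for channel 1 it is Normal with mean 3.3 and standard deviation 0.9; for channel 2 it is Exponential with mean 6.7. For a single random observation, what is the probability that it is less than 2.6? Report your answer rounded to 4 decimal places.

Conditional on each channel, P(X < 2.6): 1: 0.21835; 2: 0.321628.
By total probability, P(X < 2.6) = 0.5·0.21835 + 0.5·0.321628 = 0.269989.

0.2700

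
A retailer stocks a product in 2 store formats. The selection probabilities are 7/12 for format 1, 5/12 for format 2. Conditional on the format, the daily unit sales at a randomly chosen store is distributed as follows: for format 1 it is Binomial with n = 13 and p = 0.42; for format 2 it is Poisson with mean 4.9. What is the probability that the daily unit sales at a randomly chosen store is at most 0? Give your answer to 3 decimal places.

Conditional on each format, P(X ≤ 0): 1: 0.000840551; 2: 0.00744658.
By total probability, P(X ≤ 0) = 0.583333·0.000840551 + 0.416667·0.00744658 = 0.00359306.

0.004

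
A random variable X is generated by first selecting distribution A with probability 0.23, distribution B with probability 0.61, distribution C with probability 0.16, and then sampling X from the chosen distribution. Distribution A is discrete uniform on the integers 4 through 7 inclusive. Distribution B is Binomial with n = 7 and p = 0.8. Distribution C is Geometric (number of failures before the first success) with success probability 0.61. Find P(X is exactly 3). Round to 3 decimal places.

Conditional on each component, P(X = 3): A: 0; B: 0.028672; C: 0.0361846.
By total probability, P(X = 3) = 0.23·0 + 0.61·0.028672 + 0.16·0.0361846 = 0.0232795.

0.023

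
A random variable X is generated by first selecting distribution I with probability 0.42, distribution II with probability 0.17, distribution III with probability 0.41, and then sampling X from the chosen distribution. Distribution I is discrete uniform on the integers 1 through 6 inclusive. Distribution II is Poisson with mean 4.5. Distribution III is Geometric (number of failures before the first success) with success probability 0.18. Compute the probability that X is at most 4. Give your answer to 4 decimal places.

Conditional on each component, P(X ≤ 4): I: 0.666667; II: 0.532104; III: 0.62926.
By total probability, P(X ≤ 4) = 0.42·0.666667 + 0.17·0.532104 + 0.41·0.62926 = 0.628454.

0.6285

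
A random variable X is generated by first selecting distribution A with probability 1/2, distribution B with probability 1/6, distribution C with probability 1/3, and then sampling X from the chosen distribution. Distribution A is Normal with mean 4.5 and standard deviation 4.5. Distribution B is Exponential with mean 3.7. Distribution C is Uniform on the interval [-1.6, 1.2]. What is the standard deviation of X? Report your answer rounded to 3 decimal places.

4.148

Per component, A: μ=4.5, E[X²]=40.5; B: μ=3.7, E[X²]=27.38; C: μ=-0.2, E[X²]=0.693333.
E[X] = 0.5·4.5 + 0.166667·3.7 + 0.333333·-0.2 = 2.8.
E[X²] = 0.5·40.5 + 0.166667·27.38 + 0.333333·0.693333 = 25.0444.
Var(X) = E[X²] − (E[X])² = 25.0444 − 7.84 = 17.2044.
SD(X) = √17.2044 = 4.14782.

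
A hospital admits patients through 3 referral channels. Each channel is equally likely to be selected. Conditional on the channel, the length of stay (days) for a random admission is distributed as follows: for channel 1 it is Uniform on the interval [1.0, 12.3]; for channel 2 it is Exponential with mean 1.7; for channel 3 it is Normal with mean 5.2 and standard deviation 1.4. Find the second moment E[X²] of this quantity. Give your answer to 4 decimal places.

29.8811

For each component E[X²] = Var + (mean)², giving 1: 54.8633; 2: 5.78; 3: 29.
Overall E[X²] = 0.333333·54.8633 + 0.333333·5.78 + 0.333333·29 = 29.8811.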